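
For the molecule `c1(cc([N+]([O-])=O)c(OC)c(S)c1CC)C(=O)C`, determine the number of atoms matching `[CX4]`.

4

The query [CX4] means: C with X4: aliphatic carbon with exactly 4 total connections (bonds + H).
Check the 17 heavy atoms by environment: 6× c (aromatic, X3) → no; 1× S (X2) → no; 1× C (X3) → no; 2× O (X1) → no; 4× C (X4) → match; 1× N (charge +1, X3) → no; 1× O (charge -1, X1) → no; 1× O (X2) → no.
That gives 4 matching atoms.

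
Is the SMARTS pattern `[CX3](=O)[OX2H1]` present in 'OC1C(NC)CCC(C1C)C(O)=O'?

Yes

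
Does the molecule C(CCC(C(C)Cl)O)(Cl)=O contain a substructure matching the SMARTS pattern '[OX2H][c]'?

The pattern [OX2H][c] describes a hydroxyl oxygen attached to an aromatic carbon — a phenol.
The closest candidate here is a hydroxyl group (-OH), but the -OH is on an aliphatic carbon, not an aromatic c. No other fragment satisfies the full query, so there is no match.

No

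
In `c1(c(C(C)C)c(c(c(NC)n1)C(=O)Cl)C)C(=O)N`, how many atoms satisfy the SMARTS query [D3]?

8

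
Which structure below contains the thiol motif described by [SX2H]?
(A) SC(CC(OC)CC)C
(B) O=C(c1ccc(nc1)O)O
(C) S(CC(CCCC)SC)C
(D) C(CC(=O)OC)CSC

[SX2H] describes an aliphatic sulfur with two connections, one being H (a thiol).
(A) contains a thiol (-SH), which satisfies every atom and bond constraint.
(B) has a hydroxyl group (-OH) but it is an -OH, not an -SH.
(C) has a methylthio ether (-SCH3) but the sulfur has H0 (bonded to two carbons), not H1.
(D) has a methylthio ether (-SCH3) but the sulfur has H0 (bonded to two carbons), not H1.
So the answer is (A).

A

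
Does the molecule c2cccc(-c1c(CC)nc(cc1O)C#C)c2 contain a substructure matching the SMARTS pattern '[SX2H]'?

No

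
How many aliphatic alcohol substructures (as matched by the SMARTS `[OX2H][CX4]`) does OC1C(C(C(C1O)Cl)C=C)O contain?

3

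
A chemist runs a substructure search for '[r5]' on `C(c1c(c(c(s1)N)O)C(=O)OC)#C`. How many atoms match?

The query [r5] means: r5 matches atoms in a five-membered ring.
Check the 13 heavy atoms by environment: 1× s (aromatic, in 5-ring) → match; 4× c (aromatic, in 5-ring) → match; 4× C (acyclic) → no; 3× O (acyclic) → no; 1× N (acyclic) → no.
Summing the matching environments: 1 + 4 = 5 matching atoms.

5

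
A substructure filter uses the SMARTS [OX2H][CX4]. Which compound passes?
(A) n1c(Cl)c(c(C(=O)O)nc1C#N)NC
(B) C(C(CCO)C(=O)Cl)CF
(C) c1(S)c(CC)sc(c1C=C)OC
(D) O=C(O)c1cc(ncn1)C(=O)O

B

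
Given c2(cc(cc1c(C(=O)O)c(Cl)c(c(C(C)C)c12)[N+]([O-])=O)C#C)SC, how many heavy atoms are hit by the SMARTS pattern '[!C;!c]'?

7

The query [!C;!c] means: neither aliphatic nor aromatic carbon — same as [!#6].
Check the 24 heavy atoms by environment: 10× c (aromatic) → no; 1× N (charge +1) → match; 1× O (charge -1) → match; 3× O → match; 7× C → no; 1× S → match; 1× Cl → match.
Summing the matching environments: 1 + 1 + 3 + 1 + 1 = 7 matching atoms.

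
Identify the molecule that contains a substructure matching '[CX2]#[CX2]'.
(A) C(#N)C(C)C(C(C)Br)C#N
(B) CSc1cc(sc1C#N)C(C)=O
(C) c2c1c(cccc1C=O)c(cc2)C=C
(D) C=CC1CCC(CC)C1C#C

[CX2]#[CX2] describes a carbon-carbon triple bond (an alkyne).
(A) has a nitrile (-C#N) but the triple bond is C#N, not C#C.
(B) has a nitrile (-C#N) but the triple bond is C#N, not C#C.
(C) has a vinyl group (-CH=CH2) but the C=C is a double bond; both carbons are CX3, not CX2.
(D) contains an ethynyl group (-C#CH), which satisfies every atom and bond constraint.
So the answer is (D).

D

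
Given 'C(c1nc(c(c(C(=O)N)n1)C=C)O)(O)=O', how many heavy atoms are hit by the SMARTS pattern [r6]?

Check the 15 heavy atoms by environment: 2× n (aromatic, in 6-ring) → match; 4× c (aromatic, in 6-ring) → match; 4× C (acyclic) → no; 4× O (acyclic) → no; 1× N (acyclic) → no.
Summing the matching environments: 2 + 4 = 6 matching atoms.

6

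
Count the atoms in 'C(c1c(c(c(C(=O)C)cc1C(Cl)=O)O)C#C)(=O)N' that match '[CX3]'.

Check the 18 heavy atoms by environment: 6× c (aromatic, X3) → no; 2× C (X2) → no; 3× C (X3) → match; 3× O (X1) → no; 1× N (X3) → no; 1× O (X2) → no; 1× C (X4) → no; 1× Cl (X1) → no.
That gives 3 matching atoms.

3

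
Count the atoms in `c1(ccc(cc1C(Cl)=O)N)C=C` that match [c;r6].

6

The query [c;r6] means: aromatic carbon that belongs to a six-membered ring.
Check the 12 heavy atoms by environment: 6× c (aromatic, in 6-ring) → match; 3× C (acyclic) → no; 1× O (acyclic) → no; 1× Cl (acyclic) → no; 1× N (acyclic) → no.
That gives 6 matching atoms.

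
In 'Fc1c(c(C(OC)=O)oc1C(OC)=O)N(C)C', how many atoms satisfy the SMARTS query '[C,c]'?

10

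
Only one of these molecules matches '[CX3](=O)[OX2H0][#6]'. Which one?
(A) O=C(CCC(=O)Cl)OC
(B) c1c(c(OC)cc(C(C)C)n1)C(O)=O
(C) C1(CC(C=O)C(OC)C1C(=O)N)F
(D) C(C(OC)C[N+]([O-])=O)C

[CX3](=O)[OX2H0][#6] describes a carbonyl carbon bonded to an oxygen that is itself bonded to carbon (no H on that O) (an ester).
(A) contains a methyl-ester group (-C(=O)OCH3), which satisfies every atom and bond constraint.
(B) has a carboxylic acid group (-C(=O)OH) but the singly-bonded O carries H (OX2H1, not H0).
(C) has a methoxy ether (-OCH3) but the ether oxygen is not adjacent to a C=O carbon.
(D) has a methoxy ether (-OCH3) but the ether oxygen is not adjacent to a C=O carbon.
So the answer is (A).

A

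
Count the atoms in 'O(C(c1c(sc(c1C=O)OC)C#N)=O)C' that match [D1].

5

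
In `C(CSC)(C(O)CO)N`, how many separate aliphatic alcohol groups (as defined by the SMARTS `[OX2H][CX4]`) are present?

2

[OX2H][CX4] is the SMARTS for an aliphatic alcohol: a hydroxyl oxygen bound to an sp3 (X4) carbon.
The molecule carries 2 separate instances of a hydroxyl group (-OH) meeting every constraint; each maps to a distinct set of atoms, giving 2 matches.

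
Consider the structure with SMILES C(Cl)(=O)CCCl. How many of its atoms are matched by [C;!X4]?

1

Check the 6 heavy atoms by environment: 2× C (X4) → no; 1× C (X3) → match; 1× O (X1) → no; 2× Cl (X1) → no.
That gives 1 matching atom.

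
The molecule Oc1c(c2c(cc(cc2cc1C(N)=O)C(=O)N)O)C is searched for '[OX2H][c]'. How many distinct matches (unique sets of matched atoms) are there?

2

[OX2H][c] is the SMARTS for a phenol: a hydroxyl oxygen attached to an aromatic carbon.
The molecule carries 2 separate instances of a hydroxyl group (-OH) meeting every constraint; each maps to a distinct set of atoms, giving 2 matches.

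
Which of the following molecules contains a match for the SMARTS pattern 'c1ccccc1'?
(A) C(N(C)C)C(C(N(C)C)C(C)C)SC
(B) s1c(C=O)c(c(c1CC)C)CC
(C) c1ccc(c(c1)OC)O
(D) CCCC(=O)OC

c1ccccc1 describes six aromatic carbons in a ring (a benzene ring).
(A) has a methyl group (-CH3) but no six-membered all-carbon aromatic ring is present.
(B) has a methyl group (-CH3) but no six-membered all-carbon aromatic ring is present.
(C) contains the required atom environment, so the pattern matches.
(D) has a methyl group (-CH3) but no six-membered all-carbon aromatic ring is present.
So the answer is (C).

C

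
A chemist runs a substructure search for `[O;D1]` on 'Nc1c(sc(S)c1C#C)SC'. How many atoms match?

The query [O;D1] means: aliphatic oxygen bonded to exactly one heavy atom.
Check the 11 heavy atoms by environment: 1× s (aromatic, D2) → no; 4× c (aromatic, D3) → no; 1× S (D1) → no; 1× C (D2) → no; 2× C (D1) → no; 1× N (D1) → no; 1× S (D2) → no.
No environment satisfies the query, so 0 matching atoms.

0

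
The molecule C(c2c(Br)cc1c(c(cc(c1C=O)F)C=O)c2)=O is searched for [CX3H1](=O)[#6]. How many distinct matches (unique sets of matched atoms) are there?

[CX3H1](=O)[#6] is the SMARTS for an aldehyde: an sp2 carbon with one H, double-bonded to O and single-bonded to carbon.
The molecule carries 3 separate instances of an aldehyde (-CHO) meeting every constraint; each maps to a distinct set of atoms, giving 3 matches.

3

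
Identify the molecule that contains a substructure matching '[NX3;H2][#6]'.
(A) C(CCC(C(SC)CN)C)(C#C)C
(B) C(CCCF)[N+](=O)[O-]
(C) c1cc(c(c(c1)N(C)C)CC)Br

[NX3;H2][#6] describes a trivalent nitrogen with two H attached to carbon (a primary amine).
(A) contains a primary amino group (-NH2), which satisfies every atom and bond constraint.
(B) has a nitro group (-[N+](=O)[O-]) but the nitrogen is [N+] with no H, not NX3H2.
(C) has a dimethylamino group (-N(CH3)2) but the nitrogen has H0, not H2.
So the answer is (A).

A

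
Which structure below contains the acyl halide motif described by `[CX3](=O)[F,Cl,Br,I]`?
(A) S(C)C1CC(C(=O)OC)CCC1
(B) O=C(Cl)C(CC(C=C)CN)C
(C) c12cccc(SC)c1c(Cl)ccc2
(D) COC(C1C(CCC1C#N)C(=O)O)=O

B

[CX3](=O)[F,Cl,Br,I] describes a carbonyl carbon bonded to a halogen (an acyl halide).
(A) has a methyl-ester group (-C(=O)OCH3) but the carbonyl is bonded to -O-C, not to a halogen.
(B) contains an acyl chloride (-C(=O)Cl), which satisfies every atom and bond constraint.
(C) has a chloro substituent but the Cl is not on a carbonyl carbon.
(D) has a carboxylic acid group (-C(=O)OH) but the carbonyl is bonded to -OH, not to a halogen.
So the answer is (B).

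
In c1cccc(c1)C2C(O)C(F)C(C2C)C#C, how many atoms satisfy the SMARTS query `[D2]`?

6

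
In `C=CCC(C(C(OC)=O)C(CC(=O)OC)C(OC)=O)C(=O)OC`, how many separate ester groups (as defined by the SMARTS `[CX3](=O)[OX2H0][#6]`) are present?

4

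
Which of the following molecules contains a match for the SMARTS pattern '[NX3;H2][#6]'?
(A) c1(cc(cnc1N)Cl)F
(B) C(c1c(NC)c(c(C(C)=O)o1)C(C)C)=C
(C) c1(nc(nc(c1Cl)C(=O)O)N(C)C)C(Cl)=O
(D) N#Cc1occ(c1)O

[NX3;H2][#6] describes a trivalent nitrogen with two H attached to carbon (a primary amine).
(A) contains a primary amino group (-NH2), which satisfies every atom and bond constraint.
(B) has an N-methylamino group (-NHCH3) but the nitrogen bears two carbons and only one H (H1), not H2.
(C) has a dimethylamino group (-N(CH3)2) but the nitrogen has H0, not H2.
(D) has a nitrile (-C#N) but the nitrogen is NX1 (triple-bonded), not NX3 with two H.
So the answer is (A).

A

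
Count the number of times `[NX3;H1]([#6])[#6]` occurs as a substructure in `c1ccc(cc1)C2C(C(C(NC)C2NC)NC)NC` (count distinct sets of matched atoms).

[NX3;H1]([#6])[#6] is the SMARTS for a secondary amine: a trivalent nitrogen with one H, bonded to two carbons.
The molecule carries 4 separate instances of an N-methylamino group (-NHCH3) meeting every constraint; each maps to a distinct set of atoms, giving 4 matches.

4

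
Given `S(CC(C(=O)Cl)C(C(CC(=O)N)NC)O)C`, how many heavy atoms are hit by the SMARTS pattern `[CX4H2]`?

Check the 16 heavy atoms by environment: 2× C (H2, X4) → match; 3× C (H1, X4) → no; 1× S (H0, X2) → no; 2× C (H3, X4) → no; 1× N (H1, X3) → no; 2× C (H0, X3) → no; 2× O (H0, X1) → no; 1× Cl (H0, X1) → no; 1× N (H2, X3) → no; 1× O (H1, X2) → no.
That gives 2 matching atoms.

2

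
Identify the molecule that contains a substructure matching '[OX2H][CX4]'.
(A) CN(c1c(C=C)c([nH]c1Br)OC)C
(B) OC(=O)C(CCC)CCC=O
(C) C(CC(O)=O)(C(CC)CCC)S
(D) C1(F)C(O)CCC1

[OX2H][CX4] describes a hydroxyl oxygen bound to an sp3 (X4) carbon (an aliphatic alcohol).
(A) has a methoxy ether (-OCH3) but the oxygen has H0 (ether), not H1.
(B) has a carboxylic acid group (-C(=O)OH) but the -OH is on a CX3 carbonyl carbon, not a CX4 carbon.
(C) has a carboxylic acid group (-C(=O)OH) but the -OH is on a CX3 carbonyl carbon, not a CX4 carbon.
(D) contains a hydroxyl group (-OH), which satisfies every atom and bond constraint.
So the answer is (D).

D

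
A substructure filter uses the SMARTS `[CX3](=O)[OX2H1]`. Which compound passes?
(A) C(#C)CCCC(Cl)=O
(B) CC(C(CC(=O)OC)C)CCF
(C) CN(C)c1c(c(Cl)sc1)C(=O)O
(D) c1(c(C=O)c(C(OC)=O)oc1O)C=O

[CX3](=O)[OX2H1] describes an sp2 carbon double-bonded to O and single-bonded to an -OH oxygen (a carboxylic acid).
(A) has an acyl chloride (-C(=O)Cl) but the carbonyl is bonded to Cl, not to an -OH oxygen.
(B) has a methyl-ester group (-C(=O)OCH3) but the singly-bonded O has no H (OX2H0, not OX2H1).
(C) contains a carboxylic acid group (-C(=O)OH), which satisfies every atom and bond constraint.
(D) has an aldehyde (-CHO) but there is no singly-bonded oxygen on the carbonyl carbon.
So the answer is (C).

C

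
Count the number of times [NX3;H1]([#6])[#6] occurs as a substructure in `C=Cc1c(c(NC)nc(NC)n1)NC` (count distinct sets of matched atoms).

[NX3;H1]([#6])[#6] is the SMARTS for a secondary amine: a trivalent nitrogen with one H, bonded to two carbons.
The molecule carries 3 separate instances of an N-methylamino group (-NHCH3) meeting every constraint; each maps to a distinct set of atoms, giving 3 matches.

3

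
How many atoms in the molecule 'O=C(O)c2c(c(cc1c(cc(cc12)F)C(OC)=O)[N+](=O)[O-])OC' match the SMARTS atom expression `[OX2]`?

3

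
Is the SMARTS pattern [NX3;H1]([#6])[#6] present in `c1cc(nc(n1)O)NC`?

Yes

The pattern [NX3;H1]([#6])[#6] describes a trivalent nitrogen with one H, bonded to two carbons — a secondary amine.
The molecule carries an N-methylamino group (-NHCH3), whose atoms satisfy every constraint of the query, so the pattern matches.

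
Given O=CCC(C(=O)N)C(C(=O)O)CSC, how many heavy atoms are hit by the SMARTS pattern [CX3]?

3

Check the 14 heavy atoms by environment: 5× C (X4) → no; 1× S (X2) → no; 3× C (X3) → match; 3× O (X1) → no; 1× N (X3) → no; 1× O (X2) → no.
That gives 3 matching atoms.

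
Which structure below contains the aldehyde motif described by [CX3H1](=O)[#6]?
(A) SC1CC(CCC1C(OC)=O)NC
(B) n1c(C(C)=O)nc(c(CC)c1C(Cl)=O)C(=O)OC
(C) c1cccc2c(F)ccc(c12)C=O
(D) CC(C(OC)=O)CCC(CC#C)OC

[CX3H1](=O)[#6] describes an sp2 carbon with one H, double-bonded to O and single-bonded to carbon (an aldehyde).
(A) has a methyl-ester group (-C(=O)OCH3) but the carbonyl carbon has H0, not H1.
(B) has an acetyl/ketone group (-C(=O)CH3) but the carbonyl carbon has H0 (two carbon neighbours), not H1.
(C) contains an aldehyde (-CHO), which satisfies every atom and bond constraint.
(D) has a methyl-ester group (-C(=O)OCH3) but the carbonyl carbon has H0, not H1.
So the answer is (C).

C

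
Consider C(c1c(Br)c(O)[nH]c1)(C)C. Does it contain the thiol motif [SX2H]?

The pattern [SX2H] describes an aliphatic sulfur with two connections, one being H — a thiol.
The closest candidate here is a hydroxyl group (-OH), but it is an -OH, not an -SH. No other fragment satisfies the full query, so there is no match.

No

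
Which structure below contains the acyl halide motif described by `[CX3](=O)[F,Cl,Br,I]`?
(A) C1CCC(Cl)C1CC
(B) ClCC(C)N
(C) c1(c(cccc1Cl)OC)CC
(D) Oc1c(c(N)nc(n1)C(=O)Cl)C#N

[CX3](=O)[F,Cl,Br,I] describes a carbonyl carbon bonded to a halogen (an acyl halide).
(A) has a chloro substituent but the Cl is not on a carbonyl carbon.
(B) has a chloro substituent but the Cl is not on a carbonyl carbon.
(C) has a chloro substituent but the Cl is not on a carbonyl carbon.
(D) contains an acyl chloride (-C(=O)Cl), which satisfies every atom and bond constraint.
So the answer is (D).

D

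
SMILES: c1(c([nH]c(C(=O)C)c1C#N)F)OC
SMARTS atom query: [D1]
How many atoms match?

5

The query [D1] means: atom with exactly one heavy-atom neighbour (degree 1).
Check the 13 heavy atoms by environment: 1× n (aromatic, D2) → no; 4× c (aromatic, D3) → no; 1× F (D1) → match; 1× C (D2) → no; 1× N (D1) → match; 1× C (D3) → no; 1× O (D1) → match; 2× C (D1) → match; 1× O (D2) → no.
Summing the matching environments: 1 + 1 + 1 + 2 = 5 matching atoms.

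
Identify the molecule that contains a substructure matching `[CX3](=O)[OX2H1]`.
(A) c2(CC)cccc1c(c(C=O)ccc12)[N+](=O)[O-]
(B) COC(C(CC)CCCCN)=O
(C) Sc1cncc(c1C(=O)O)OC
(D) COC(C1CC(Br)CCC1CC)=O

C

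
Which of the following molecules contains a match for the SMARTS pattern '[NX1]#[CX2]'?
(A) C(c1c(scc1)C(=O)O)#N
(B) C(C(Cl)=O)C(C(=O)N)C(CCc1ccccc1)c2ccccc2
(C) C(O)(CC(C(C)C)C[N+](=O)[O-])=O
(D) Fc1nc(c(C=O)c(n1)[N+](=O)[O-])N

A

[NX1]#[CX2] describes a nitrogen triple-bonded to a two-connected carbon (a nitrile).
(A) contains a nitrile (-C#N), which satisfies every atom and bond constraint.
(B) has a primary amide (-C(=O)NH2) but the nitrogen is NX3, not NX1.
(C) has a nitro group (-[N+](=O)[O-]) but there is no C#N triple bond.
(D) has a primary amino group (-NH2) but the nitrogen is NX3 (three connections), not NX1 triple-bonded.
So the answer is (A).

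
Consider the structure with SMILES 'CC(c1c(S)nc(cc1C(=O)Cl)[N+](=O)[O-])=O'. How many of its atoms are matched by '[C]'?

Check the 16 heavy atoms by environment: 1× n (aromatic) → no; 5× c (aromatic) → no; 1× N (charge +1) → no; 1× O (charge -1) → no; 3× O → no; 3× C → match; 1× Cl → no; 1× S → no.
That gives 3 matching atoms.

3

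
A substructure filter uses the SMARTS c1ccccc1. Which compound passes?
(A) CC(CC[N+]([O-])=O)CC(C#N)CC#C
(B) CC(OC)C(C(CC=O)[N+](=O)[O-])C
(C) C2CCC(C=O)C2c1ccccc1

c1ccccc1 describes six aromatic carbons in a ring (a benzene ring).
(A) has a methyl group (-CH3) but no six-membered all-carbon aromatic ring is present.
(B) has a methyl group (-CH3) but no six-membered all-carbon aromatic ring is present.
(C) contains a phenyl ring, which satisfies every atom and bond constraint.
So the answer is (C).

C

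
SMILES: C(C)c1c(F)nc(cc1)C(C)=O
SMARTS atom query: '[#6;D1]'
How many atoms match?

2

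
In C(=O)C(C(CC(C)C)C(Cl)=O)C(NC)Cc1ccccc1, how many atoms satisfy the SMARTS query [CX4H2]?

2

The query [CX4H2] means: sp3 carbon (X4) with exactly two hydrogens.
Check the 21 heavy atoms by environment: 2× C (H2, X4) → match; 4× C (H1, X4) → no; 1× N (H1, X3) → no; 3× C (H3, X4) → no; 1× C (H0, X3) → no; 2× O (H0, X1) → no; 1× Cl (H0, X1) → no; 1× C (H1, X3) → no; 1× c (aromatic, H0, X3) → no; 5× c (aromatic, H1, X3) → no.
That gives 2 matching atoms.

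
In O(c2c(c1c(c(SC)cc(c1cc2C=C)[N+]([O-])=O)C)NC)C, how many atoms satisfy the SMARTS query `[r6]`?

The query [r6] means: r6 matches atoms in a six-membered ring.
Check the 22 heavy atoms by environment: 10× c (aromatic, in 6-ring) → match; 6× C (acyclic) → no; 2× O (acyclic) → no; 1× N (acyclic) → no; 1× N (charge +1, acyclic) → no; 1× O (charge -1, acyclic) → no; 1× S (acyclic) → no.
That gives 10 matching atoms.

10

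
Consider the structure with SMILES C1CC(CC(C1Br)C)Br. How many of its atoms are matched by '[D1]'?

The query [D1] means: atom with exactly one heavy-atom neighbour (degree 1).
Check the 9 heavy atoms by environment: 3× C (D2) → no; 3× C (D3) → no; 1× C (D1) → match; 2× Br (D1) → match.
Summing the matching environments: 1 + 2 = 3 matching atoms.

3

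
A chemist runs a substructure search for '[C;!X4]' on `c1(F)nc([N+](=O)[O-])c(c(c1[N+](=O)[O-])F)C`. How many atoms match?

The query [C;!X4] means: aliphatic carbon that does not have four total connections.
Check the 15 heavy atoms by environment: 1× n (aromatic, X2) → no; 5× c (aromatic, X3) → no; 1× C (X4) → no; 2× N (charge +1, X3) → no; 2× O (charge -1, X1) → no; 2× O (X1) → no; 2× F (X1) → no.
No environment satisfies the query, so 0 matching atoms.

0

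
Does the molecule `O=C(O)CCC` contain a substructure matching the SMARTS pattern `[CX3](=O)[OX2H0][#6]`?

The pattern [CX3](=O)[OX2H0][#6] describes a carbonyl carbon bonded to an oxygen that is itself bonded to carbon (no H on that O) — an ester.
The closest candidate here is a carboxylic acid group (-C(=O)OH), but the singly-bonded O carries H (OX2H1, not H0). No other fragment satisfies the full query, so there is no match.

No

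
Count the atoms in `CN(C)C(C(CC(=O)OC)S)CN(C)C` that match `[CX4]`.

9

The query [CX4] means: C with X4: aliphatic carbon with exactly 4 total connections (bonds + H).
Check the 15 heavy atoms by environment: 9× C (X4) → match; 1× C (X3) → no; 1× O (X1) → no; 1× O (X2) → no; 1× S (X2) → no; 2× N (X3) → no.
That gives 9 matching atoms.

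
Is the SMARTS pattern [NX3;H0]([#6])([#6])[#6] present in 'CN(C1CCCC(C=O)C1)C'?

Yes

The pattern [NX3;H0]([#6])([#6])[#6] describes a trivalent nitrogen with no H, bonded to three carbons — a tertiary amine.
The molecule carries a dimethylamino group (-N(CH3)2), whose atoms satisfy every constraint of the query, so the pattern matches.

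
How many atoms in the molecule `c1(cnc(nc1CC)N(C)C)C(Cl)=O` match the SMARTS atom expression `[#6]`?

9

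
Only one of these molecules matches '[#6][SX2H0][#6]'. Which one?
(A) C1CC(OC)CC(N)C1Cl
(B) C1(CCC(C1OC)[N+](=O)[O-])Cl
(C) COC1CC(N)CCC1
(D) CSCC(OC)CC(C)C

D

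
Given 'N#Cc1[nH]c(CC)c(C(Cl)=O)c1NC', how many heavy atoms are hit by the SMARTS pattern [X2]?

The query [X2] means: any atom with exactly two total connections (bonds + H).
Check the 14 heavy atoms by environment: 1× n (aromatic, X3) → no; 4× c (aromatic, X3) → no; 1× C (X2) → match; 1× N (X1) → no; 1× C (X3) → no; 1× O (X1) → no; 1× Cl (X1) → no; 1× N (X3) → no; 3× C (X4) → no.
That gives 1 matching atom.

1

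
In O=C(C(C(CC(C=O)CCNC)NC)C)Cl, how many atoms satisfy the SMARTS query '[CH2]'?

3

The query [CH2] means: aliphatic carbon with exactly two hydrogens.
Check the 16 heavy atoms by environment: 3× C (H2) → match; 4× C (H1) → no; 3× C (H3) → no; 2× N (H1) → no; 2× O (H0) → no; 1× C (H0) → no; 1× Cl (H0) → no.
That gives 3 matching atoms.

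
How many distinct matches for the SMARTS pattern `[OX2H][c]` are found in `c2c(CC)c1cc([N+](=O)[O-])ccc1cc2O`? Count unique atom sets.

[OX2H][c] is the SMARTS for a phenol: a hydroxyl oxygen attached to an aromatic carbon.
Exactly one fragment in the molecule meets all constraints, giving 1 match.

1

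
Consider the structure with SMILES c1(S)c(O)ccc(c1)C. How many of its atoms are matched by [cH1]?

3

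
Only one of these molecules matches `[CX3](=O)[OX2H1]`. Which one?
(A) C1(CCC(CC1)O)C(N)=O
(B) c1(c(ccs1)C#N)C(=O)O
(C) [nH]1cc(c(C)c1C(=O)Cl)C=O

B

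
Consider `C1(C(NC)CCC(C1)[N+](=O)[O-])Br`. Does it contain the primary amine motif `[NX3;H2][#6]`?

No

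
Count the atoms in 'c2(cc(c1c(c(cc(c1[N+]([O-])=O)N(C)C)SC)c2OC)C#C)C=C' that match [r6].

The query [r6] means: r6 matches atoms in a six-membered ring.
Check the 24 heavy atoms by environment: 10× c (aromatic, in 6-ring) → match; 8× C (acyclic) → no; 1× N (charge +1, acyclic) → no; 1× O (charge -1, acyclic) → no; 2× O (acyclic) → no; 1× N (acyclic) → no; 1× S (acyclic) → no.
That gives 10 matching atoms.

10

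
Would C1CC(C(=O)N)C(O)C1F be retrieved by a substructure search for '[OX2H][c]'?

No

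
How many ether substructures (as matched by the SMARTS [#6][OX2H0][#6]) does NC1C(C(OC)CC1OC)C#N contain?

[#6][OX2H0][#6] is the SMARTS for an ether: an aliphatic oxygen bridging two carbons with no H on the oxygen.
The molecule carries 2 separate instances of a methoxy ether (-OCH3) meeting every constraint; each maps to a distinct set of atoms, giving 2 matches.

2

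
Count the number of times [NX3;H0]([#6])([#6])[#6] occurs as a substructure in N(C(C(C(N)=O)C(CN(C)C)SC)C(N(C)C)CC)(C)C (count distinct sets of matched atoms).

3

[NX3;H0]([#6])([#6])[#6] is the SMARTS for a tertiary amine: a trivalent nitrogen with no H, bonded to three carbons.
The molecule carries 3 separate instances of a dimethylamino group (-N(CH3)2) meeting every constraint; each maps to a distinct set of atoms, giving 3 matches.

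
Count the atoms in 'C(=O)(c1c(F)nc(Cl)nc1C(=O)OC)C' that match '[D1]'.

6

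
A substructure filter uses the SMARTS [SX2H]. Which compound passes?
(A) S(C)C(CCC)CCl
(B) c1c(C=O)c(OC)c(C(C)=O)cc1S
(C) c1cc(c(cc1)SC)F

B

[SX2H] describes an aliphatic sulfur with two connections, one being H (a thiol).
(A) has a methylthio ether (-SCH3) but the sulfur has H0 (bonded to two carbons), not H1.
(B) contains a thiol (-SH), which satisfies every atom and bond constraint.
(C) has a methylthio ether (-SCH3) but the sulfur has H0 (bonded to two carbons), not H1.
So the answer is (B).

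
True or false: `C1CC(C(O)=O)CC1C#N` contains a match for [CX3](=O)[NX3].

The pattern [CX3](=O)[NX3] describes a carbonyl carbon bonded to a trivalent nitrogen — an amide.
The closest candidate here is a nitrile (-C#N), but the nitrile N is NX1 (triple-bonded), not NX3. No other fragment satisfies the full query, so there is no match.

False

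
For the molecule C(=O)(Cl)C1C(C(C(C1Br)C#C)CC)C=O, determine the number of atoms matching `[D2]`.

3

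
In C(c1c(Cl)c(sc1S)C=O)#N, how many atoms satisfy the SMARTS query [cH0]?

4

Check the 11 heavy atoms by environment: 1× s (aromatic, H0) → no; 4× c (aromatic, H0) → match; 1× S (H1) → no; 1× Cl (H0) → no; 1× C (H0) → no; 1× N (H0) → no; 1× C (H1) → no; 1× O (H0) → no.
That gives 4 matching atoms.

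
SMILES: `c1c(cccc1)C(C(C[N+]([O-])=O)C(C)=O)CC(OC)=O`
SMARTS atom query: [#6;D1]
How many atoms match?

The query [#6;D1] means: carbon bonded to exactly one heavy atom.
Check the 20 heavy atoms by environment: 2× C (D2) → no; 4× C (D3) → no; 1× c (aromatic, D3) → no; 5× c (aromatic, D2) → no; 3× O (D1) → no; 2× C (D1) → match; 1× O (D2) → no; 1× N (charge +1, D3) → no; 1× O (charge -1, D1) → no.
That gives 2 matching atoms.

2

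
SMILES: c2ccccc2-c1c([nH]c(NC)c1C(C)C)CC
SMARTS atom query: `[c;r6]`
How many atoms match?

Check the 18 heavy atoms by environment: 1× n (aromatic, in 5-ring) → no; 4× c (aromatic, in 5-ring) → no; 6× c (aromatic, in 6-ring) → match; 6× C (acyclic) → no; 1× N (acyclic) → no.
That gives 6 matching atoms.

6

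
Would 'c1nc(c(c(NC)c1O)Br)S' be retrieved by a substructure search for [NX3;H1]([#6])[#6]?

Yes

The pattern [NX3;H1]([#6])[#6] describes a trivalent nitrogen with one H, bonded to two carbons — a secondary amine.
The molecule carries an N-methylamino group (-NHCH3), whose atoms satisfy every constraint of the query, so the pattern matches.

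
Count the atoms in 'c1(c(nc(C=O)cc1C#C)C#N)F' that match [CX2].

The query [CX2] means: C with X2: aliphatic carbon with exactly 2 total connections.
Check the 13 heavy atoms by environment: 1× n (aromatic, X2) → no; 5× c (aromatic, X3) → no; 1× C (X3) → no; 1× O (X1) → no; 3× C (X2) → match; 1× N (X1) → no; 1× F (X1) → no.
That gives 3 matching atoms.

3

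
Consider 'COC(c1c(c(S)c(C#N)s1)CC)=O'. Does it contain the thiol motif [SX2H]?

Yes

The pattern [SX2H] describes an aliphatic sulfur with two connections, one being H — a thiol.
The molecule carries a thiol (-SH), whose atoms satisfy every constraint of the query, so the pattern matches.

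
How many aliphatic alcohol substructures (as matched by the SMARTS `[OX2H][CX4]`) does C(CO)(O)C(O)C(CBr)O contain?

4

[OX2H][CX4] is the SMARTS for an aliphatic alcohol: a hydroxyl oxygen bound to an sp3 (X4) carbon.
The molecule carries 4 separate instances of a hydroxyl group (-OH) meeting every constraint; each maps to a distinct set of atoms, giving 4 matches.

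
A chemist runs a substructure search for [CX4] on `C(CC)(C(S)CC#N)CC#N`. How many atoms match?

Check the 11 heavy atoms by environment: 6× C (X4) → match; 1× S (X2) → no; 2× C (X2) → no; 2× N (X1) → no.
That gives 6 matching atoms.

6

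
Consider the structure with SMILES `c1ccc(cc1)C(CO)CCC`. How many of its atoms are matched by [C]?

Check the 12 heavy atoms by environment: 5× C → match; 1× O → no; 6× c (aromatic) → no.
That gives 5 matching atoms.

5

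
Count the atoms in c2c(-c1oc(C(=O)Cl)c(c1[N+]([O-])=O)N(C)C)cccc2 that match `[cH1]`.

The query [cH1] means: aromatic carbon bearing exactly one hydrogen.
Check the 20 heavy atoms by environment: 1× o (aromatic, H0) → no; 5× c (aromatic, H0) → no; 1× N (charge +1, H0) → no; 1× O (charge -1, H0) → no; 2× O (H0) → no; 1× N (H0) → no; 2× C (H3) → no; 1× C (H0) → no; 1× Cl (H0) → no; 5× c (aromatic, H1) → match.
That gives 5 matching atoms.

5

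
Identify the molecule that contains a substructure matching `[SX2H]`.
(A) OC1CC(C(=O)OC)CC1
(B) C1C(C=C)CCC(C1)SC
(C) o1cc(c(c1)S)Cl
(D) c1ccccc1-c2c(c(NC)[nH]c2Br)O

C

[SX2H] describes an aliphatic sulfur with two connections, one being H (a thiol).
(A) has a hydroxyl group (-OH) but it is an -OH, not an -SH.
(B) has a methylthio ether (-SCH3) but the sulfur has H0 (bonded to two carbons), not H1.
(C) contains a thiol (-SH), which satisfies every atom and bond constraint.
(D) has a hydroxyl group (-OH) but it is an -OH, not an -SH.
So the answer is (C).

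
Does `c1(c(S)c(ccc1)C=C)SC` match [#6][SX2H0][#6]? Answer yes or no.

The pattern [#6][SX2H0][#6] describes an aliphatic sulfur bridging two carbons with no H on the sulfur — a thioether.
The molecule carries a methylthio ether (-SCH3), whose atoms satisfy every constraint of the query, so the pattern matches.

Yes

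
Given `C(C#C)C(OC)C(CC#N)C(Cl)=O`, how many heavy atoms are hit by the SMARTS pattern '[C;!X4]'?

4

The query [C;!X4] means: aliphatic carbon that does not have four total connections.
Check the 13 heavy atoms by environment: 5× C (X4) → no; 1× O (X2) → no; 3× C (X2) → match; 1× N (X1) → no; 1× C (X3) → match; 1× O (X1) → no; 1× Cl (X1) → no.
Summing the matching environments: 3 + 1 = 4 matching atoms.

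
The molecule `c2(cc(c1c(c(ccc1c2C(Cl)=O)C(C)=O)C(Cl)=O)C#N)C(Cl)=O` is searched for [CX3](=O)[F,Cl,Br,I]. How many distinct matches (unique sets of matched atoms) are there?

[CX3](=O)[F,Cl,Br,I] is the SMARTS for an acyl halide: a carbonyl carbon bonded to a halogen.
The molecule carries 3 separate instances of an acyl chloride (-C(=O)Cl) meeting every constraint; each maps to a distinct set of atoms, giving 3 matches.

3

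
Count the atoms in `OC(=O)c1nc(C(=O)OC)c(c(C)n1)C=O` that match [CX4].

2

The query [CX4] means: C with X4: aliphatic carbon with exactly 4 total connections (bonds + H).
Check the 16 heavy atoms by environment: 2× n (aromatic, X2) → no; 4× c (aromatic, X3) → no; 3× C (X3) → no; 3× O (X1) → no; 2× O (X2) → no; 2× C (X4) → match.
That gives 2 matching atoms.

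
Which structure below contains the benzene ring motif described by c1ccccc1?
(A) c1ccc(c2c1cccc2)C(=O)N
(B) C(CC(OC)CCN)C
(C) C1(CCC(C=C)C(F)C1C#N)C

A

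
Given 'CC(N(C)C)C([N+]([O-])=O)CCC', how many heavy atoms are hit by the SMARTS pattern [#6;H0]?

0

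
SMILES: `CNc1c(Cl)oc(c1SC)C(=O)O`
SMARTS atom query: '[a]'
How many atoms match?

5

The query [a] means: a matches any aromatic atom.
Check the 13 heavy atoms by environment: 1× o (aromatic) → match; 4× c (aromatic) → match; 1× N → no; 3× C → no; 1× S → no; 2× O → no; 1× Cl → no.
Summing the matching environments: 1 + 4 = 5 matching atoms.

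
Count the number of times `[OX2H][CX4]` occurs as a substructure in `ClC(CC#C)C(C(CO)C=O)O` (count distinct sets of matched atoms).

[OX2H][CX4] is the SMARTS for an aliphatic alcohol: a hydroxyl oxygen bound to an sp3 (X4) carbon.
The molecule carries 2 separate instances of a hydroxyl group (-OH) meeting every constraint; each maps to a distinct set of atoms, giving 2 matches.

2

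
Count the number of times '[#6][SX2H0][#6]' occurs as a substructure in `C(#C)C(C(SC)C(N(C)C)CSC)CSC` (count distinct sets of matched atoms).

[#6][SX2H0][#6] is the SMARTS for a thioether: an aliphatic sulfur bridging two carbons with no H on the sulfur.
The molecule carries 3 separate instances of a methylthio ether (-SCH3) meeting every constraint; each maps to a distinct set of atoms, giving 3 matches.

3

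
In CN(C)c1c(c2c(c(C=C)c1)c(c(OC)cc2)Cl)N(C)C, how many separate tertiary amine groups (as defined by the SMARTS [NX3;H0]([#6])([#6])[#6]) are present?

2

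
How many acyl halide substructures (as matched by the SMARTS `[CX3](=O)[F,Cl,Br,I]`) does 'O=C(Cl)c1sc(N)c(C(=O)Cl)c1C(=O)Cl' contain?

[CX3](=O)[F,Cl,Br,I] is the SMARTS for an acyl halide: a carbonyl carbon bonded to a halogen.
The molecule carries 3 separate instances of an acyl chloride (-C(=O)Cl) meeting every constraint; each maps to a distinct set of atoms, giving 3 matches.

3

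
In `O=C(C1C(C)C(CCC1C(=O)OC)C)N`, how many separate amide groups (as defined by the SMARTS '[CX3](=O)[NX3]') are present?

1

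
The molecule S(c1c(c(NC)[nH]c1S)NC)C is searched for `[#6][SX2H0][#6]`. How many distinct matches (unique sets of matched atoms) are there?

1

[#6][SX2H0][#6] is the SMARTS for a thioether: an aliphatic sulfur bridging two carbons with no H on the sulfur.
Exactly one fragment in the molecule meets all constraints, giving 1 match.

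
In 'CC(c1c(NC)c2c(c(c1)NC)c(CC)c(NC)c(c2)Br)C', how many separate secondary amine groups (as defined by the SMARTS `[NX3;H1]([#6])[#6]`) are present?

[NX3;H1]([#6])[#6] is the SMARTS for a secondary amine: a trivalent nitrogen with one H, bonded to two carbons.
The molecule carries 3 separate instances of an N-methylamino group (-NHCH3) meeting every constraint; each maps to a distinct set of atoms, giving 3 matches.

3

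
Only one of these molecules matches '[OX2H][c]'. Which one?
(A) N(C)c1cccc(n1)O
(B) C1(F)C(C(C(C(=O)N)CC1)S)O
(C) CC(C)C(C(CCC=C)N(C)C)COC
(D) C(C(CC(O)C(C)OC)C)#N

A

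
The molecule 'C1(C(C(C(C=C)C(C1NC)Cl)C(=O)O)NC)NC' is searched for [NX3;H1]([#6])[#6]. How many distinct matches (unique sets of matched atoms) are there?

[NX3;H1]([#6])[#6] is the SMARTS for a secondary amine: a trivalent nitrogen with one H, bonded to two carbons.
The molecule carries 3 separate instances of an N-methylamino group (-NHCH3) meeting every constraint; each maps to a distinct set of atoms, giving 3 matches.

3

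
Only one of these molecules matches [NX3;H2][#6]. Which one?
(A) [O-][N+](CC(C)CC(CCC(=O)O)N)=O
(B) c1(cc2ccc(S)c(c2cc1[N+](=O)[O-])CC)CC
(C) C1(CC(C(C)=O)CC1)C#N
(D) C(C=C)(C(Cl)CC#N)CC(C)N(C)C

A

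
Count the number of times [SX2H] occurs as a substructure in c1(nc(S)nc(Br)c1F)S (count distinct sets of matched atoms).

[SX2H] is the SMARTS for a thiol: an aliphatic sulfur with two connections, one being H.
The molecule carries 2 separate instances of a thiol (-SH) meeting every constraint; each maps to a distinct set of atoms, giving 2 matches.

2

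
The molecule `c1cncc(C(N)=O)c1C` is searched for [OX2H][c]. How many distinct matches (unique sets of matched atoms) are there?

[OX2H][c] is the SMARTS for a phenol: a hydroxyl oxygen attached to an aromatic carbon.
No fragment in the molecule satisfies every constraint, giving 0 matches.

0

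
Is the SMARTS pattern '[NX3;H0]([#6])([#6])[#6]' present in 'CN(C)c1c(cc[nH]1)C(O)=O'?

Yes

The pattern [NX3;H0]([#6])([#6])[#6] describes a trivalent nitrogen with no H, bonded to three carbons — a tertiary amine.
The molecule carries a dimethylamino group (-N(CH3)2), whose atoms satisfy every constraint of the query, so the pattern matches.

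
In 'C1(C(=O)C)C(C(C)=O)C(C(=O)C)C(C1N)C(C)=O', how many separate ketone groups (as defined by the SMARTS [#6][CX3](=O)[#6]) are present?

4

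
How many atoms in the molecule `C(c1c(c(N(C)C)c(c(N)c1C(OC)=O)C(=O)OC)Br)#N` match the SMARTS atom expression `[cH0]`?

Check the 21 heavy atoms by environment: 6× c (aromatic, H0) → match; 3× C (H0) → no; 4× O (H0) → no; 4× C (H3) → no; 2× N (H0) → no; 1× Br (H0) → no; 1× N (H2) → no.
That gives 6 matching atoms.

6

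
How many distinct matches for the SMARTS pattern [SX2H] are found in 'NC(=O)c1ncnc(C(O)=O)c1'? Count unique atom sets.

0

[SX2H] is the SMARTS for a thiol: an aliphatic sulfur with two connections, one being H.
No fragment in the molecule satisfies every constraint, giving 0 matches.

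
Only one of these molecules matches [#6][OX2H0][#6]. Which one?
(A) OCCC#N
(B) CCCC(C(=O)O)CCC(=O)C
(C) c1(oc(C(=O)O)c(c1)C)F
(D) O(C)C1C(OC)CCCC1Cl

D

[#6][OX2H0][#6] describes an aliphatic oxygen bridging two carbons with no H on the oxygen (an ether).
(A) has a hydroxyl group (-OH) but the oxygen has H1, not H0 bridging two carbons.
(B) has a carboxylic acid group (-C(=O)OH) but the -OH oxygen has H1; the =O is OX1, not OX2.
(C) has a carboxylic acid group (-C(=O)OH) but the -OH oxygen has H1; the =O is OX1, not OX2.
(D) contains a methoxy ether (-OCH3), which satisfies every atom and bond constraint.
So the answer is (D).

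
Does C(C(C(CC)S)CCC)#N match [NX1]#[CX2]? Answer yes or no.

Yes

The pattern [NX1]#[CX2] describes a nitrogen triple-bonded to a two-connected carbon — a nitrile.
The molecule carries a nitrile (-C#N), whose atoms satisfy every constraint of the query, so the pattern matches.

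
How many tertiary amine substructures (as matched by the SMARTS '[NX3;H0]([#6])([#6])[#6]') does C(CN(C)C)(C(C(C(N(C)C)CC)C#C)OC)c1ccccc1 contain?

2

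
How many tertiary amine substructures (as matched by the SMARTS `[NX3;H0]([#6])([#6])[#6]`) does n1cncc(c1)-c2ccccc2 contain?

[NX3;H0]([#6])([#6])[#6] is the SMARTS for a tertiary amine: a trivalent nitrogen with no H, bonded to three carbons.
No fragment in the molecule satisfies every constraint, giving 0 matches.

0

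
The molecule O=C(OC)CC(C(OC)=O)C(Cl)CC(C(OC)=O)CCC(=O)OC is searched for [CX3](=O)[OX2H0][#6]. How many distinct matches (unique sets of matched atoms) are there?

4

[CX3](=O)[OX2H0][#6] is the SMARTS for an ester: a carbonyl carbon bonded to an oxygen that is itself bonded to carbon (no H on that O).
The molecule carries 4 separate instances of a methyl-ester group (-C(=O)OCH3) meeting every constraint; each maps to a distinct set of atoms, giving 4 matches.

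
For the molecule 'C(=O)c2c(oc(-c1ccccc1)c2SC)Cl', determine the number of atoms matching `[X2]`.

The query [X2] means: any atom with exactly two total connections (bonds + H).
Check the 16 heavy atoms by environment: 1× o (aromatic, X2) → match; 10× c (aromatic, X3) → no; 1× C (X3) → no; 1× O (X1) → no; 1× S (X2) → match; 1× C (X4) → no; 1× Cl (X1) → no.
Summing the matching environments: 1 + 1 = 2 matching atoms.

2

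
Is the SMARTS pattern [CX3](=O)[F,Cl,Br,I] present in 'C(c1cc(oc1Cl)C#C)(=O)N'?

No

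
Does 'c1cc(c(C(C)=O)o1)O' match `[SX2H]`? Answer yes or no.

No

The pattern [SX2H] describes an aliphatic sulfur with two connections, one being H — a thiol.
The closest candidate here is a hydroxyl group (-OH), but it is an -OH, not an -SH. No other fragment satisfies the full query, so there is no match.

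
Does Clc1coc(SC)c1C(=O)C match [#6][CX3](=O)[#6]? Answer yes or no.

Yes

The pattern [#6][CX3](=O)[#6] describes a carbonyl carbon (no H) flanked by two carbons — a ketone.
The molecule carries an acetyl/ketone group (-C(=O)CH3), whose atoms satisfy every constraint of the query, so the pattern matches.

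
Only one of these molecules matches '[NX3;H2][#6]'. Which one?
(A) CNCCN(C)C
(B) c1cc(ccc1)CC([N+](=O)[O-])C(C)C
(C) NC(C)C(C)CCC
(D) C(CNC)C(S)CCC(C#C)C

C

[NX3;H2][#6] describes a trivalent nitrogen with two H attached to carbon (a primary amine).
(A) has a dimethylamino group (-N(CH3)2) but the nitrogen has H0, not H2.
(B) has a nitro group (-[N+](=O)[O-]) but the nitrogen is [N+] with no H, not NX3H2.
(C) contains a primary amino group (-NH2), which satisfies every atom and bond constraint.
(D) has an N-methylamino group (-NHCH3) but the nitrogen bears two carbons and only one H (H1), not H2.
So the answer is (C).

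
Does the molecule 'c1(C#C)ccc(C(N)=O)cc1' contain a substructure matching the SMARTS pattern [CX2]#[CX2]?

The pattern [CX2]#[CX2] describes a carbon-carbon triple bond — an alkyne.
The molecule carries an ethynyl group (-C#CH), whose atoms satisfy every constraint of the query, so the pattern matches.

Yes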